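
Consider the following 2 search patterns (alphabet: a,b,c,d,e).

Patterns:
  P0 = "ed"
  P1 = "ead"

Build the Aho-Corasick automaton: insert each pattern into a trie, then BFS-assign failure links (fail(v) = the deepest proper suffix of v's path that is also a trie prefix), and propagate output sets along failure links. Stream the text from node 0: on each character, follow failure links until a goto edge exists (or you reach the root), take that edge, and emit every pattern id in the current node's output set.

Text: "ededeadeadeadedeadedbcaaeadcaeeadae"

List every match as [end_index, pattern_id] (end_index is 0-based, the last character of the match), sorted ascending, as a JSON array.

Construct AC machine:
Trie nodes:
  0='ε' goto e→1
  1='e' goto a→3 d→2
  2='ed' goto ·  [P0 ends]
  3='ea' goto d→4
  4='ead' goto ·  [P1 ends]

Failure links (BFS by depth):
  fail(1) 'e': from fail(0)=0 chase 'e': 0 ⇒ 0;  out=∅∪out(0)=∅
  fail(2) 'ed': from fail(1)=0 chase 'd': 0 ⇒ 0;  out={0}∪out(0)={0}
  fail(3) 'ea': from fail(1)=0 chase 'a': 0 ⇒ 0;  out=∅∪out(0)=∅
  fail(4) 'ead': from fail(3)=0 chase 'd': 0 ⇒ 0;  out={1}∪out(0)={1}

Run:
[0] read 'e'  n0⇒n1
[1] read 'd'  n1⇒n2  ** P0@[0:1]
[2] read 'e'  n2⇒n1 (fail-walked)
[3] read 'd'  n1⇒n2  ** P0@[2:3]
[4] read 'e'  n2⇒n1 (fail-walked)
[5] read 'a'  n1⇒n3
[6] read 'd'  n3⇒n4  ** P1@[4:6]
[7] read 'e'  n4⇒n1 (fail-walked)
[8] read 'a'  n1⇒n3
[9] read 'd'  n3⇒n4  ** P1@[7:9]
[10] read 'e'  n4⇒n1 (fail-walked)
[11] read 'a'  n1⇒n3
[12] read 'd'  n3⇒n4  ** P1@[10:12]
[13] read 'e'  n4⇒n1 (fail-walked)
[14] read 'd'  n1⇒n2  ** P0@[13:14]
[15] read 'e'  n2⇒n1 (fail-walked)
[16] read 'a'  n1⇒n3
[17] read 'd'  n3⇒n4  ** P1@[15:17]
[18] read 'e'  n4⇒n1 (fail-walked)
[19] read 'd'  n1⇒n2  ** P0@[18:19]
[20] read 'b'  n2⇒n0 (fail-walked)
[21] read 'c'  n0⇒n0
[22] read 'a'  n0⇒n0
[23] read 'a'  n0⇒n0
[24] read 'e'  n0⇒n1
[25] read 'a'  n1⇒n3
[26] read 'd'  n3⇒n4  ** P1@[24:26]
[27] read 'c'  n4⇒n0 (fail-walked)
[28] read 'a'  n0⇒n0
[29] read 'e'  n0⇒n1
[30] read 'e'  n1⇒n1 (fail-walked)
[31] read 'a'  n1⇒n3
[32] read 'd'  n3⇒n4  ** P1@[30:32]
[33] read 'a'  n4⇒n0 (fail-walked)
[34] read 'e'  n0⇒n1

Matches: [[1,0],[3,0],[6,1],[9,1],[12,1],[14,0],[17,1],[19,0],[26,1],[32,1]]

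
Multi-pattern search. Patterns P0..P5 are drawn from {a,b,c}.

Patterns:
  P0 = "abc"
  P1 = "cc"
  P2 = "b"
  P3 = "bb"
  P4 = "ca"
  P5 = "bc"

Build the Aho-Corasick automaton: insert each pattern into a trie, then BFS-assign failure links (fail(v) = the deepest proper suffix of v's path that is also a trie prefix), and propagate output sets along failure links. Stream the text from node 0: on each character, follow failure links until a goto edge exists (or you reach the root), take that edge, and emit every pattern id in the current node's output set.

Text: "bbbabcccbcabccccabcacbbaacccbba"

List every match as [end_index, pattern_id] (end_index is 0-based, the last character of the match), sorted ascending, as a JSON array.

Build:
Trie nodes:
  n0 'ε': a→1 b→6 c→4
  n1 'a': b→2
  n2 'ab': c→3
  n3 'abc': ·  ←P0
  n4 'c': a→8 c→5
  n5 'cc': ·  ←P1
  n6 'b': b→7 c→9  ←P2
  n7 'bb': ·  ←P3
  n8 'ca': ·  ←P4
  n9 'bc': ·  ←P5

Failure links (BFS by depth):
  fail(1) 'a': from fail(0)=0 chase 'a': 0 ⇒ 0;  out=∅∪out(0)=∅
  fail(4) 'c': from fail(0)=0 chase 'c': 0 ⇒ 0;  out=∅∪out(0)=∅
  fail(6) 'b': from fail(0)=0 chase 'b': 0 ⇒ 0;  out={2}∪out(0)={2}
  fail(2) 'ab': from fail(1)=0 chase 'b': 0 ⇒ 6;  out=∅∪out(6)={2}
  fail(5) 'cc': from fail(4)=0 chase 'c': 0 ⇒ 4;  out={1}∪out(4)={1}
  fail(7) 'bb': from fail(6)=0 chase 'b': 0 ⇒ 6;  out={3}∪out(6)={2,3}
  fail(8) 'ca': from fail(4)=0 chase 'a': 0 ⇒ 1;  out={4}∪out(1)={4}
  fail(9) 'bc': from fail(6)=0 chase 'c': 0 ⇒ 4;  out={5}∪out(4)={5}
  fail(3) 'abc': from fail(2)=6 chase 'c': 6 ⇒ 9;  out={0}∪out(9)={0,5}

Text stream:
i=0 'b': node 0→6  emit P2@[0:0]
i=1 'b': node 6→7  emit P2@[1:1],P3@[0:1]
i=2 'b': node 7→7 (via fail)  emit P2@[2:2],P3@[1:2]
i=3 'a': node 7→1 (via fail)
i=4 'b': node 1→2  emit P2@[4:4]
i=5 'c': node 2→3  emit P0@[3:5],P5@[4:5]
i=6 'c': node 3→5 (via fail)  emit P1@[5:6]
i=7 'c': node 5→5 (via fail)  emit P1@[6:7]
i=8 'b': node 5→6 (via fail)  emit P2@[8:8]
i=9 'c': node 6→9  emit P5@[8:9]
i=10 'a': node 9→8 (via fail)  emit P4@[9:10]
i=11 'b': node 8→2 (via fail)  emit P2@[11:11]
i=12 'c': node 2→3  emit P0@[10:12],P5@[11:12]
i=13 'c': node 3→5 (via fail)  emit P1@[12:13]
i=14 'c': node 5→5 (via fail)  emit P1@[13:14]
i=15 'c': node 5→5 (via fail)  emit P1@[14:15]
i=16 'a': node 5→8 (via fail)  emit P4@[15:16]
i=17 'b': node 8→2 (via fail)  emit P2@[17:17]
i=18 'c': node 2→3  emit P0@[16:18],P5@[17:18]
i=19 'a': node 3→8 (via fail)  emit P4@[18:19]
i=20 'c': node 8→4 (via fail)
i=21 'b': node 4→6 (via fail)  emit P2@[21:21]
i=22 'b': node 6→7  emit P2@[22:22],P3@[21:22]
i=23 'a': node 7→1 (via fail)
i=24 'a': node 1→1 (via fail)
i=25 'c': node 1→4 (via fail)
i=26 'c': node 4→5  emit P1@[25:26]
i=27 'c': node 5→5 (via fail)  emit P1@[26:27]
i=28 'b': node 5→6 (via fail)  emit P2@[28:28]
i=29 'b': node 6→7  emit P2@[29:29],P3@[28:29]
i=30 'a': node 7→1 (via fail)

Result: [[0,2],[1,2],[1,3],[2,2],[2,3],[4,2],[5,0],[5,5],[6,1],[7,1],[8,2],[9,5],[10,4],[11,2],[12,0],[12,5],[13,1],[14,1],[15,1],[16,4],[17,2],[18,0],[18,5],[19,4],[21,2],[22,2],[22,3],[26,1],[27,1],[28,2],[29,2],[29,3]]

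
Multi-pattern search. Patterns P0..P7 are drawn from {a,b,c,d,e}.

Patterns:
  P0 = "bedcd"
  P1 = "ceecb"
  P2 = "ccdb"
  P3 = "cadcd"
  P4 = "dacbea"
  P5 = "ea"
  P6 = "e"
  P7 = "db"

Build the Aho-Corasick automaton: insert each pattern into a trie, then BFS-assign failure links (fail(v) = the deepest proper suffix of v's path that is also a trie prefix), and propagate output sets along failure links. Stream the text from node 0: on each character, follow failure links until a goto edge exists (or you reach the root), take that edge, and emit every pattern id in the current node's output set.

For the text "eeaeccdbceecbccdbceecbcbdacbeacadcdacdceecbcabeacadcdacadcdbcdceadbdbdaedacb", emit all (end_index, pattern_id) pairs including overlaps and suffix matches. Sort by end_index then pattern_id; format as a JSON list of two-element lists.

Build:
Trie nodes:
  n0 'ε': b→1 c→6 d→18 e→24
  n1 'b': e→2
  n2 'be': d→3
  n3 'bed': c→4
  n4 'bedc': d→5
  n5 'bedcd': ·  [P0 ends]
  n6 'c': a→14 c→11 e→7
  n7 'ce': e→8
  n8 'cee': c→9
  n9 'ceec': b→10
  n10 'ceecb': ·  [P1 ends]
  n11 'cc': d→12
  n12 'ccd': b→13
  n13 'ccdb': ·  [P2 ends]
  n14 'ca': d→15
  n15 'cad': c→16
  n16 'cadc': d→17
  n17 'cadcd': ·  [P3 ends]
  n18 'd': a→19 b→26
  n19 'da': c→20
  n20 'dac': b→21
  n21 'dacb': e→22
  n22 'dacbe': a→23
  n23 'dacbea': ·  [P4 ends]
  n24 'e': a→25  [P6 ends]
  n25 'ea': ·  [P5 ends]
  n26 'db': ·  [P7 ends]

Failure links (BFS by depth):
  n1('b'): parent n0 fail=0; on 'b' 0 → fail=0;  out ∅∪∅=∅
  n6('c'): parent n0 fail=0; on 'c' 0 → fail=0;  out ∅∪∅=∅
  n18('d'): parent n0 fail=0; on 'd' 0 → fail=0;  out ∅∪∅=∅
  n24('e'): parent n0 fail=0; on 'e' 0 → fail=0;  out {6}∪∅={6}
  n2('be'): parent n1 fail=0; on 'e' 0 → fail=24;  out ∅∪{6}={6}
  n7('ce'): parent n6 fail=0; on 'e' 0 → fail=24;  out ∅∪{6}={6}
  n11('cc'): parent n6 fail=0; on 'c' 0 → fail=6;  out ∅∪∅=∅
  n14('ca'): parent n6 fail=0; on 'a' 0 → fail=0;  out ∅∪∅=∅
  n19('da'): parent n18 fail=0; on 'a' 0 → fail=0;  out ∅∪∅=∅
  n25('ea'): parent n24 fail=0; on 'a' 0 → fail=0;  out {5}∪∅={5}
  n26('db'): parent n18 fail=0; on 'b' 0 → fail=1;  out {7}∪∅={7}
  n3('bed'): parent n2 fail=24; on 'd' 24→0 → fail=18;  out ∅∪∅=∅
  n8('cee'): parent n7 fail=24; on 'e' 24→0 → fail=24;  out ∅∪{6}={6}
  n12('ccd'): parent n11 fail=6; on 'd' 6→0 → fail=18;  out ∅∪∅=∅
  n15('cad'): parent n14 fail=0; on 'd' 0 → fail=18;  out ∅∪∅=∅
  n20('dac'): parent n19 fail=0; on 'c' 0 → fail=6;  out ∅∪∅=∅
  n4('bedc'): parent n3 fail=18; on 'c' 18→0 → fail=6;  out ∅∪∅=∅
  n9('ceec'): parent n8 fail=24; on 'c' 24→0 → fail=6;  out ∅∪∅=∅
  n13('ccdb'): parent n12 fail=18; on 'b' 18 → fail=26;  out {2}∪{7}={2,7}
  n16('cadc'): parent n15 fail=18; on 'c' 18→0 → fail=6;  out ∅∪∅=∅
  n21('dacb'): parent n20 fail=6; on 'b' 6→0 → fail=1;  out ∅∪∅=∅
  n5('bedcd'): parent n4 fail=6; on 'd' 6→0 → fail=18;  out {0}∪∅={0}
  n10('ceecb'): parent n9 fail=6; on 'b' 6→0 → fail=1;  out {1}∪∅={1}
  n17('cadcd'): parent n16 fail=6; on 'd' 6→0 → fail=18;  out {3}∪∅={3}
  n22('dacbe'): parent n21 fail=1; on 'e' 1 → fail=2;  out ∅∪{6}={6}
  n23('dacbea'): parent n22 fail=2; on 'a' 2→24 → fail=25;  out {4}∪{5}={4,5}

Run:
i=0 'e': node 0→24  ** P6@[0:0]
i=1 'e': node 24→24 ·f  ** P6@[1:1]
i=2 'a': node 24→25  ** P5@[1:2]
i=3 'e': node 25→24 ·f  ** P6@[3:3]
i=4 'c': node 24→6 ·f
i=5 'c': node 6→11
i=6 'd': node 11→12
i=7 'b': node 12→13  ** P2@[4:7],P7@[6:7]
i=8 'c': node 13→6 ·f
i=9 'e': node 6→7  ** P6@[9:9]
i=10 'e': node 7→8  ** P6@[10:10]
i=11 'c': node 8→9
i=12 'b': node 9→10  ** P1@[8:12]
i=13 'c': node 10→6 ·f
i=14 'c': node 6→11
i=15 'd': node 11→12
i=16 'b': node 12→13  ** P2@[13:16],P7@[15:16]
i=17 'c': node 13→6 ·f
i=18 'e': node 6→7  ** P6@[18:18]
i=19 'e': node 7→8  ** P6@[19:19]
i=20 'c': node 8→9
i=21 'b': node 9→10  ** P1@[17:21]
i=22 'c': node 10→6 ·f
i=23 'b': node 6→1 ·f
i=24 'd': node 1→18 ·f
i=25 'a': node 18→19
i=26 'c': node 19→20
i=27 'b': node 20→21
i=28 'e': node 21→22  ** P6@[28:28]
i=29 'a': node 22→23  ** P4@[24:29],P5@[28:29]
i=30 'c': node 23→6 ·f
i=31 'a': node 6→14
i=32 'd': node 14→15
i=33 'c': node 15→16
i=34 'd': node 16→17  ** P3@[30:34]
i=35 'a': node 17→19 ·f
i=36 'c': node 19→20
i=37 'd': node 20→18 ·f
i=38 'c': node 18→6 ·f
i=39 'e': node 6→7  ** P6@[39:39]
i=40 'e': node 7→8  ** P6@[40:40]
i=41 'c': node 8→9
i=42 'b': node 9→10  ** P1@[38:42]
i=43 'c': node 10→6 ·f
i=44 'a': node 6→14
i=45 'b': node 14→1 ·f
i=46 'e': node 1→2  ** P6@[46:46]
i=47 'a': node 2→25 ·f  ** P5@[46:47]
i=48 'c': node 25→6 ·f
i=49 'a': node 6→14
i=50 'd': node 14→15
i=51 'c': node 15→16
i=52 'd': node 16→17  ** P3@[48:52]
i=53 'a': node 17→19 ·f
i=54 'c': node 19→20
i=55 'a': node 20→14 ·f
i=56 'd': node 14→15
i=57 'c': node 15→16
i=58 'd': node 16→17  ** P3@[54:58]
i=59 'b': node 17→26 ·f  ** P7@[58:59]
i=60 'c': node 26→6 ·f
i=61 'd': node 6→18 ·f
i=62 'c': node 18→6 ·f
i=63 'e': node 6→7  ** P6@[63:63]
i=64 'a': node 7→25 ·f  ** P5@[63:64]
i=65 'd': node 25→18 ·f
i=66 'b': node 18→26  ** P7@[65:66]
i=67 'd': node 26→18 ·f
i=68 'b': node 18→26  ** P7@[67:68]
i=69 'd': node 26→18 ·f
i=70 'a': node 18→19
i=71 'e': node 19→24 ·f  ** P6@[71:71]
i=72 'd': node 24→18 ·f
i=73 'a': node 18→19
i=74 'c': node 19→20
i=75 'b': node 20→21

Result: [[0,6],[1,6],[2,5],[3,6],[7,2],[7,7],[9,6],[10,6],[12,1],[16,2],[16,7],[18,6],[19,6],[21,1],[28,6],[29,4],[29,5],[34,3],[39,6],[40,6],[42,1],[46,6],[47,5],[52,3],[58,3],[59,7],[63,6],[64,5],[66,7],[68,7],[71,6]]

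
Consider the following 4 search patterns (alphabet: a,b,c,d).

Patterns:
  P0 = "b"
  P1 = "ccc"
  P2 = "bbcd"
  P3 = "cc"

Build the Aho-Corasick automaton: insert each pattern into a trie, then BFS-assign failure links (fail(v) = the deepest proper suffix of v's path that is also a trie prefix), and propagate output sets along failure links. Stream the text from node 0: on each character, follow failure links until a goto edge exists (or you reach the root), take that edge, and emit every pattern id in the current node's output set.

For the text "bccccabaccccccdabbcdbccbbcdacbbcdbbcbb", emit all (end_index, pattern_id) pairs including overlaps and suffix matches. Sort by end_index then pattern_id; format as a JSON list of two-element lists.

Build automaton:
Trie (insert patterns):
  n0 'ε': b→1 c→2
  n1 'b': b→5  [P0 ends]
  n2 'c': c→3
  n3 'cc': c→4  [P3 ends]
  n4 'ccc': ·  [P1 ends]
  n5 'bb': c→6
  n6 'bbc': d→7
  n7 'bbcd': ·  [P2 ends]

Failure links (BFS by depth):
  n1('b'): parent n0 fail=0; on 'b' 0 → fail=0;  out {0}∪∅={0}
  n2('c'): parent n0 fail=0; on 'c' 0 → fail=0;  out ∅∪∅=∅
  n3('cc'): parent n2 fail=0; on 'c' 0 → fail=2;  out {3}∪∅={3}
  n5('bb'): parent n1 fail=0; on 'b' 0 → fail=1;  out ∅∪{0}={0}
  n4('ccc'): parent n3 fail=2; on 'c' 2 → fail=3;  out {1}∪{3}={1,3}
  n6('bbc'): parent n5 fail=1; on 'c' 1→0 → fail=2;  out ∅∪∅=∅
  n7('bbcd'): parent n6 fail=2; on 'd' 2→0 → fail=0;  out {2}∪∅={2}

Scan:
[0] read 'b'  n0⇒n1  emit P0@[0:0]
[1] read 'c'  n1⇒n2 ·f
[2] read 'c'  n2⇒n3  emit P3@[1:2]
[3] read 'c'  n3⇒n4  emit P1@[1:3],P3@[2:3]
[4] read 'c'  n4⇒n4 ·f  emit P1@[2:4],P3@[3:4]
[5] read 'a'  n4⇒n0 ·f
[6] read 'b'  n0⇒n1  emit P0@[6:6]
[7] read 'a'  n1⇒n0 ·f
[8] read 'c'  n0⇒n2
[9] read 'c'  n2⇒n3  emit P3@[8:9]
[10] read 'c'  n3⇒n4  emit P1@[8:10],P3@[9:10]
[11] read 'c'  n4⇒n4 ·f  emit P1@[9:11],P3@[10:11]
[12] read 'c'  n4⇒n4 ·f  emit P1@[10:12],P3@[11:12]
[13] read 'c'  n4⇒n4 ·f  emit P1@[11:13],P3@[12:13]
[14] read 'd'  n4⇒n0 ·f
[15] read 'a'  n0⇒n0
[16] read 'b'  n0⇒n1  emit P0@[16:16]
[17] read 'b'  n1⇒n5  emit P0@[17:17]
[18] read 'c'  n5⇒n6
[19] read 'd'  n6⇒n7  emit P2@[16:19]
[20] read 'b'  n7⇒n1 ·f  emit P0@[20:20]
[21] read 'c'  n1⇒n2 ·f
[22] read 'c'  n2⇒n3  emit P3@[21:22]
[23] read 'b'  n3⇒n1 ·f  emit P0@[23:23]
[24] read 'b'  n1⇒n5  emit P0@[24:24]
[25] read 'c'  n5⇒n6
[26] read 'd'  n6⇒n7  emit P2@[23:26]
[27] read 'a'  n7⇒n0 ·f
[28] read 'c'  n0⇒n2
[29] read 'b'  n2⇒n1 ·f  emit P0@[29:29]
[30] read 'b'  n1⇒n5  emit P0@[30:30]
[31] read 'c'  n5⇒n6
[32] read 'd'  n6⇒n7  emit P2@[29:32]
[33] read 'b'  n7⇒n1 ·f  emit P0@[33:33]
[34] read 'b'  n1⇒n5  emit P0@[34:34]
[35] read 'c'  n5⇒n6
[36] read 'b'  n6⇒n1 ·f  emit P0@[36:36]
[37] read 'b'  n1⇒n5  emit P0@[37:37]

Result: [[0,0],[2,3],[3,1],[3,3],[4,1],[4,3],[6,0],[9,3],[10,1],[10,3],[11,1],[11,3],[12,1],[12,3],[13,1],[13,3],[16,0],[17,0],[19,2],[20,0],[22,3],[23,0],[24,0],[26,2],[29,0],[30,0],[32,2],[33,0],[34,0],[36,0],[37,0]]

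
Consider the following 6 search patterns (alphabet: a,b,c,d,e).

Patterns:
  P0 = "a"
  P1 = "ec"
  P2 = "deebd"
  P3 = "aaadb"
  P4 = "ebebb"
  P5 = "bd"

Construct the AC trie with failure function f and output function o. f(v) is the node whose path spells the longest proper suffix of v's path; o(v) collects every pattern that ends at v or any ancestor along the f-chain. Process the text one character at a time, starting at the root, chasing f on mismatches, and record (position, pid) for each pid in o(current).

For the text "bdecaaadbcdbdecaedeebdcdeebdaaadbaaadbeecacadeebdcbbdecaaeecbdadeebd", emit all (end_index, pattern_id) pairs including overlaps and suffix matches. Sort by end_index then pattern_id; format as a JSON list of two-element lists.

Construct AC machine:
Trie (insert patterns):
  n0 'ε': a→1 b→17 d→4 e→2
  n1 'a': a→9  [P0 ends]
  n2 'e': b→13 c→3
  n3 'ec': ·  [P1 ends]
  n4 'd': e→5
  n5 'de': e→6
  n6 'dee': b→7
  n7 'deeb': d→8
  n8 'deebd': ·  [P2 ends]
  n9 'aa': a→10
  n10 'aaa': d→11
  n11 'aaad': b→12
  n12 'aaadb': ·  [P3 ends]
  n13 'eb': e→14
  n14 'ebe': b→15
  n15 'ebeb': b→16
  n16 'ebebb': ·  [P4 ends]
  n17 'b': d→18
  n18 'bd': ·  [P5 ends]

Failure links (BFS by depth):
  n1('a'): parent n0 fail=0; on 'a' 0 → fail=0;  out {0}∪∅={0}
  n2('e'): parent n0 fail=0; on 'e' 0 → fail=0;  out ∅∪∅=∅
  n4('d'): parent n0 fail=0; on 'd' 0 → fail=0;  out ∅∪∅=∅
  n17('b'): parent n0 fail=0; on 'b' 0 → fail=0;  out ∅∪∅=∅
  n3('ec'): parent n2 fail=0; on 'c' 0 → fail=0;  out {1}∪∅={1}
  n5('de'): parent n4 fail=0; on 'e' 0 → fail=2;  out ∅∪∅=∅
  n9('aa'): parent n1 fail=0; on 'a' 0 → fail=1;  out ∅∪{0}={0}
  n13('eb'): parent n2 fail=0; on 'b' 0 → fail=17;  out ∅∪∅=∅
  n18('bd'): parent n17 fail=0; on 'd' 0 → fail=4;  out {5}∪∅={5}
  n6('dee'): parent n5 fail=2; on 'e' 2→0 → fail=2;  out ∅∪∅=∅
  n10('aaa'): parent n9 fail=1; on 'a' 1 → fail=9;  out ∅∪{0}={0}
  n14('ebe'): parent n13 fail=17; on 'e' 17→0 → fail=2;  out ∅∪∅=∅
  n7('deeb'): parent n6 fail=2; on 'b' 2 → fail=13;  out ∅∪∅=∅
  n11('aaad'): parent n10 fail=9; on 'd' 9→1→0 → fail=4;  out ∅∪∅=∅
  n15('ebeb'): parent n14 fail=2; on 'b' 2 → fail=13;  out ∅∪∅=∅
  n8('deebd'): parent n7 fail=13; on 'd' 13→17 → fail=18;  out {2}∪{5}={2,5}
  n12('aaadb'): parent n11 fail=4; on 'b' 4→0 → fail=17;  out {3}∪∅={3}
  n16('ebebb'): parent n15 fail=13; on 'b' 13→17→0 → fail=17;  out {4}∪∅={4}

Scan:
i=0 'b': node 0→17
i=1 'd': node 17→18  → match P5@[0:1]
i=2 'e': node 18→5 ·f
i=3 'c': node 5→3 ·f  → match P1@[2:3]
i=4 'a': node 3→1 ·f  → match P0@[4:4]
i=5 'a': node 1→9  → match P0@[5:5]
i=6 'a': node 9→10  → match P0@[6:6]
i=7 'd': node 10→11
i=8 'b': node 11→12  → match P3@[4:8]
i=9 'c': node 12→0 ·f
i=10 'd': node 0→4
i=11 'b': node 4→17 ·f
i=12 'd': node 17→18  → match P5@[11:12]
i=13 'e': node 18→5 ·f
i=14 'c': node 5→3 ·f  → match P1@[13:14]
i=15 'a': node 3→1 ·f  → match P0@[15:15]
i=16 'e': node 1→2 ·f
i=17 'd': node 2→4 ·f
i=18 'e': node 4→5
i=19 'e': node 5→6
i=20 'b': node 6→7
i=21 'd': node 7→8  → match P2@[17:21],P5@[20:21]
i=22 'c': node 8→0 ·f
i=23 'd': node 0→4
i=24 'e': node 4→5
i=25 'e': node 5→6
i=26 'b': node 6→7
i=27 'd': node 7→8  → match P2@[23:27],P5@[26:27]
i=28 'a': node 8→1 ·f  → match P0@[28:28]
i=29 'a': node 1→9  → match P0@[29:29]
i=30 'a': node 9→10  → match P0@[30:30]
i=31 'd': node 10→11
i=32 'b': node 11→12  → match P3@[28:32]
i=33 'a': node 12→1 ·f  → match P0@[33:33]
i=34 'a': node 1→9  → match P0@[34:34]
i=35 'a': node 9→10  → match P0@[35:35]
i=36 'd': node 10→11
i=37 'b': node 11→12  → match P3@[33:37]
i=38 'e': node 12→2 ·f
i=39 'e': node 2→2 ·f
i=40 'c': node 2→3  → match P1@[39:40]
i=41 'a': node 3→1 ·f  → match P0@[41:41]
i=42 'c': node 1→0 ·f
i=43 'a': node 0→1  → match P0@[43:43]
i=44 'd': node 1→4 ·f
i=45 'e': node 4→5
i=46 'e': node 5→6
i=47 'b': node 6→7
i=48 'd': node 7→8  → match P2@[44:48],P5@[47:48]
i=49 'c': node 8→0 ·f
i=50 'b': node 0→17
i=51 'b': node 17→17 ·f
i=52 'd': node 17→18  → match P5@[51:52]
i=53 'e': node 18→5 ·f
i=54 'c': node 5→3 ·f  → match P1@[53:54]
i=55 'a': node 3→1 ·f  → match P0@[55:55]
i=56 'a': node 1→9  → match P0@[56:56]
i=57 'e': node 9→2 ·f
i=58 'e': node 2→2 ·f
i=59 'c': node 2→3  → match P1@[58:59]
i=60 'b': node 3→17 ·f
i=61 'd': node 17→18  → match P5@[60:61]
i=62 'a': node 18→1 ·f  → match P0@[62:62]
i=63 'd': node 1→4 ·f
i=64 'e': node 4→5
i=65 'e': node 5→6
i=66 'b': node 6→7
i=67 'd': node 7→8  → match P2@[63:67],P5@[66:67]

Matches: [[1,5],[3,1],[4,0],[5,0],[6,0],[8,3],[12,5],[14,1],[15,0],[21,2],[21,5],[27,2],[27,5],[28,0],[29,0],[30,0],[32,3],[33,0],[34,0],[35,0],[37,3],[40,1],[41,0],[43,0],[48,2],[48,5],[52,5],[54,1],[55,0],[56,0],[59,1],[61,5],[62,0],[67,2],[67,5]]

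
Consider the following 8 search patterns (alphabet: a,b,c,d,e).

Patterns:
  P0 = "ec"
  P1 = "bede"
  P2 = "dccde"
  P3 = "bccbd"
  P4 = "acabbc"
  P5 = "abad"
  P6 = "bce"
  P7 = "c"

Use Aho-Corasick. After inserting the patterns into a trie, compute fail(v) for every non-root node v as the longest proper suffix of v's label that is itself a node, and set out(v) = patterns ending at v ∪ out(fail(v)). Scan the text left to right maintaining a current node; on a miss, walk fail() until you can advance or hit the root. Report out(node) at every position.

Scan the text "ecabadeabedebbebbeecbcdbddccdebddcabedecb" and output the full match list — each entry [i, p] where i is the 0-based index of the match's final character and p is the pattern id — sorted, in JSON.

Build:
Trie (insert patterns):
  0='ε' goto a→16 b→3 c→26 d→7 e→1
  1='e' goto c→2
  2='ec' goto ·  [P0 ends]
  3='b' goto c→12 e→4
  4='be' goto d→5
  5='bed' goto e→6
  6='bede' goto ·  [P1 ends]
  7='d' goto c→8
  8='dc' goto c→9
  9='dcc' goto d→10
  10='dccd' goto e→11
  11='dccde' goto ·  [P2 ends]
  12='bc' goto c→13 e→25
  13='bcc' goto b→14
  14='bccb' goto d→15
  15='bccbd' goto ·  [P3 ends]
  16='a' goto b→22 c→17
  17='ac' goto a→18
  18='aca' goto b→19
  19='acab' goto b→20
  20='acabb' goto c→21
  21='acabbc' goto ·  [P4 ends]
  22='ab' goto a→23
  23='aba' goto d→24
  24='abad' goto ·  [P5 ends]
  25='bce' goto ·  [P6 ends]
  26='c' goto ·  [P7 ends]

Failure links (BFS by depth):
  n1('e'): parent n0 fail=0; on 'e' 0 → fail=0;  out ∅∪∅=∅
  n3('b'): parent n0 fail=0; on 'b' 0 → fail=0;  out ∅∪∅=∅
  n7('d'): parent n0 fail=0; on 'd' 0 → fail=0;  out ∅∪∅=∅
  n16('a'): parent n0 fail=0; on 'a' 0 → fail=0;  out ∅∪∅=∅
  n26('c'): parent n0 fail=0; on 'c' 0 → fail=0;  out {7}∪∅={7}
  n2('ec'): parent n1 fail=0; on 'c' 0 → fail=26;  out {0}∪{7}={0,7}
  n4('be'): parent n3 fail=0; on 'e' 0 → fail=1;  out ∅∪∅=∅
  n8('dc'): parent n7 fail=0; on 'c' 0 → fail=26;  out ∅∪{7}={7}
  n12('bc'): parent n3 fail=0; on 'c' 0 → fail=26;  out ∅∪{7}={7}
  n17('ac'): parent n16 fail=0; on 'c' 0 → fail=26;  out ∅∪{7}={7}
  n22('ab'): parent n16 fail=0; on 'b' 0 → fail=3;  out ∅∪∅=∅
  n5('bed'): parent n4 fail=1; on 'd' 1→0 → fail=7;  out ∅∪∅=∅
  n9('dcc'): parent n8 fail=26; on 'c' 26→0 → fail=26;  out ∅∪{7}={7}
  n13('bcc'): parent n12 fail=26; on 'c' 26→0 → fail=26;  out ∅∪{7}={7}
  n18('aca'): parent n17 fail=26; on 'a' 26→0 → fail=16;  out ∅∪∅=∅
  n23('aba'): parent n22 fail=3; on 'a' 3→0 → fail=16;  out ∅∪∅=∅
  n25('bce'): parent n12 fail=26; on 'e' 26→0 → fail=1;  out {6}∪∅={6}
  n6('bede'): parent n5 fail=7; on 'e' 7→0 → fail=1;  out {1}∪∅={1}
  n10('dccd'): parent n9 fail=26; on 'd' 26→0 → fail=7;  out ∅∪∅=∅
  n14('bccb'): parent n13 fail=26; on 'b' 26→0 → fail=3;  out ∅∪∅=∅
  n19('acab'): parent n18 fail=16; on 'b' 16 → fail=22;  out ∅∪∅=∅
  n24('abad'): parent n23 fail=16; on 'd' 16→0 → fail=7;  out {5}∪∅={5}
  n11('dccde'): parent n10 fail=7; on 'e' 7→0 → fail=1;  out {2}∪∅={2}
  n15('bccbd'): parent n14 fail=3; on 'd' 3→0 → fail=7;  out {3}∪∅={3}
  n20('acabb'): parent n19 fail=22; on 'b' 22→3→0 → fail=3;  out ∅∪∅=∅
  n21('acabbc'): parent n20 fail=3; on 'c' 3 → fail=12;  out {4}∪{7}={4,7}

Scan:
i=0 'e': node 0→1
i=1 'c': node 1→2  → match P0@[0:1],P7@[1:1]
i=2 'a': node 2→16 ·f
i=3 'b': node 16→22
i=4 'a': node 22→23
i=5 'd': node 23→24  → match P5@[2:5]
i=6 'e': node 24→1 ·f
i=7 'a': node 1→16 ·f
i=8 'b': node 16→22
i=9 'e': node 22→4 ·f
i=10 'd': node 4→5
i=11 'e': node 5→6  → match P1@[8:11]
i=12 'b': node 6→3 ·f
i=13 'b': node 3→3 ·f
i=14 'e': node 3→4
i=15 'b': node 4→3 ·f
i=16 'b': node 3→3 ·f
i=17 'e': node 3→4
i=18 'e': node 4→1 ·f
i=19 'c': node 1→2  → match P0@[18:19],P7@[19:19]
i=20 'b': node 2→3 ·f
i=21 'c': node 3→12  → match P7@[21:21]
i=22 'd': node 12→7 ·f
i=23 'b': node 7→3 ·f
i=24 'd': node 3→7 ·f
i=25 'd': node 7→7 ·f
i=26 'c': node 7→8  → match P7@[26:26]
i=27 'c': node 8→9  → match P7@[27:27]
i=28 'd': node 9→10
i=29 'e': node 10→11  → match P2@[25:29]
i=30 'b': node 11→3 ·f
i=31 'd': node 3→7 ·f
i=32 'd': node 7→7 ·f
i=33 'c': node 7→8  → match P7@[33:33]
i=34 'a': node 8→16 ·f
i=35 'b': node 16→22
i=36 'e': node 22→4 ·f
i=37 'd': node 4→5
i=38 'e': node 5→6  → match P1@[35:38]
i=39 'c': node 6→2 ·f  → match P0@[38:39],P7@[39:39]
i=40 'b': node 2→3 ·f

Result: [[1,0],[1,7],[5,5],[11,1],[19,0],[19,7],[21,7],[26,7],[27,7],[29,2],[33,7],[38,1],[39,0],[39,7]]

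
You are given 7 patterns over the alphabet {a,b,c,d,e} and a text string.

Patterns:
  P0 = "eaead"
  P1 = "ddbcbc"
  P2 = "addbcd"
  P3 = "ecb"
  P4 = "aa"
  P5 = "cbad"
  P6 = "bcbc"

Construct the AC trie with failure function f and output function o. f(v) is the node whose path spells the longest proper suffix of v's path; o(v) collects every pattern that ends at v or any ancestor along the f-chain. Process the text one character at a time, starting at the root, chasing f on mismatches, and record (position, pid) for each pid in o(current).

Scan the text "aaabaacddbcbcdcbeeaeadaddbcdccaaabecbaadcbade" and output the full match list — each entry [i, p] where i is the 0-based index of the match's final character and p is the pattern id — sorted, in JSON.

Build automaton:
Trie nodes:
  n0 'ε': a→12 b→25 c→21 d→6 e→1
  n1 'e': a→2 c→18
  n2 'ea': e→3
  n3 'eae': a→4
  n4 'eaea': d→5
  n5 'eaead': ·  ←P0
  n6 'd': d→7
  n7 'dd': b→8
  n8 'ddb': c→9
  n9 'ddbc': b→10
  n10 'ddbcb': c→11
  n11 'ddbcbc': ·  ←P1
  n12 'a': a→20 d→13
  n13 'ad': d→14
  n14 'add': b→15
  n15 'addb': c→16
  n16 'addbc': d→17
  n17 'addbcd': ·  ←P2
  n18 'ec': b→19
  n19 'ecb': ·  ←P3
  n20 'aa': ·  ←P4
  n21 'c': b→22
  n22 'cb': a→23
  n23 'cba': d→24
  n24 'cbad': ·  ←P5
  n25 'b': c→26
  n26 'bc': b→27
  n27 'bcb': c→28
  n28 'bcbc': ·  ←P6

BFS fail/out derivation:
  fail(1) 'e': from fail(0)=0 chase 'e': 0 ⇒ 0;  out=∅∪out(0)=∅
  fail(6) 'd': from fail(0)=0 chase 'd': 0 ⇒ 0;  out=∅∪out(0)=∅
  fail(12) 'a': from fail(0)=0 chase 'a': 0 ⇒ 0;  out=∅∪out(0)=∅
  fail(21) 'c': from fail(0)=0 chase 'c': 0 ⇒ 0;  out=∅∪out(0)=∅
  fail(25) 'b': from fail(0)=0 chase 'b': 0 ⇒ 0;  out=∅∪out(0)=∅
  fail(2) 'ea': from fail(1)=0 chase 'a': 0 ⇒ 12;  out=∅∪out(12)=∅
  fail(7) 'dd': from fail(6)=0 chase 'd': 0 ⇒ 6;  out=∅∪out(6)=∅
  fail(13) 'ad': from fail(12)=0 chase 'd': 0 ⇒ 6;  out=∅∪out(6)=∅
  fail(18) 'ec': from fail(1)=0 chase 'c': 0 ⇒ 21;  out=∅∪out(21)=∅
  fail(20) 'aa': from fail(12)=0 chase 'a': 0 ⇒ 12;  out={4}∪out(12)={4}
  fail(22) 'cb': from fail(21)=0 chase 'b': 0 ⇒ 25;  out=∅∪out(25)=∅
  fail(26) 'bc': from fail(25)=0 chase 'c': 0 ⇒ 21;  out=∅∪out(21)=∅
  fail(3) 'eae': from fail(2)=12 chase 'e': 12→0 ⇒ 1;  out=∅∪out(1)=∅
  fail(8) 'ddb': from fail(7)=6 chase 'b': 6→0 ⇒ 25;  out=∅∪out(25)=∅
  fail(14) 'add': from fail(13)=6 chase 'd': 6 ⇒ 7;  out=∅∪out(7)=∅
  fail(19) 'ecb': from fail(18)=21 chase 'b': 21 ⇒ 22;  out={3}∪out(22)={3}
  fail(23) 'cba': from fail(22)=25 chase 'a': 25→0 ⇒ 12;  out=∅∪out(12)=∅
  fail(27) 'bcb': from fail(26)=21 chase 'b': 21 ⇒ 22;  out=∅∪out(22)=∅
  fail(4) 'eaea': from fail(3)=1 chase 'a': 1 ⇒ 2;  out=∅∪out(2)=∅
  fail(9) 'ddbc': from fail(8)=25 chase 'c': 25 ⇒ 26;  out=∅∪out(26)=∅
  fail(15) 'addb': from fail(14)=7 chase 'b': 7 ⇒ 8;  out=∅∪out(8)=∅
  fail(24) 'cbad': from fail(23)=12 chase 'd': 12 ⇒ 13;  out={5}∪out(13)={5}
  fail(28) 'bcbc': from fail(27)=22 chase 'c': 22→25 ⇒ 26;  out={6}∪out(26)={6}
  fail(5) 'eaead': from fail(4)=2 chase 'd': 2→12 ⇒ 13;  out={0}∪out(13)={0}
  fail(10) 'ddbcb': from fail(9)=26 chase 'b': 26 ⇒ 27;  out=∅∪out(27)=∅
  fail(16) 'addbc': from fail(15)=8 chase 'c': 8 ⇒ 9;  out=∅∪out(9)=∅
  fail(11) 'ddbcbc': from fail(10)=27 chase 'c': 27 ⇒ 28;  out={1}∪out(28)={1,6}
  fail(17) 'addbcd': from fail(16)=9 chase 'd': 9→26→21→0 ⇒ 6;  out={2}∪out(6)={2}

Run:
pos 0 'a': at 12
pos 1 'a': at 20  emit P4@[0:1]
pos 2 'a': at 20 ·f  emit P4@[1:2]
pos 3 'b': at 25 ·f
pos 4 'a': at 12 ·f
pos 5 'a': at 20  emit P4@[4:5]
pos 6 'c': at 21 ·f
pos 7 'd': at 6 ·f
pos 8 'd': at 7
pos 9 'b': at 8
pos 10 'c': at 9
pos 11 'b': at 10
pos 12 'c': at 11  emit P1@[7:12],P6@[9:12]
pos 13 'd': at 6 ·f
pos 14 'c': at 21 ·f
pos 15 'b': at 22
pos 16 'e': at 1 ·f
pos 17 'e': at 1 ·f
pos 18 'a': at 2
pos 19 'e': at 3
pos 20 'a': at 4
pos 21 'd': at 5  emit P0@[17:21]
pos 22 'a': at 12 ·f
pos 23 'd': at 13
pos 24 'd': at 14
pos 25 'b': at 15
pos 26 'c': at 16
pos 27 'd': at 17  emit P2@[22:27]
pos 28 'c': at 21 ·f
pos 29 'c': at 21 ·f
pos 30 'a': at 12 ·f
pos 31 'a': at 20  emit P4@[30:31]
pos 32 'a': at 20 ·f  emit P4@[31:32]
pos 33 'b': at 25 ·f
pos 34 'e': at 1 ·f
pos 35 'c': at 18
pos 36 'b': at 19  emit P3@[34:36]
pos 37 'a': at 23 ·f
pos 38 'a': at 20 ·f  emit P4@[37:38]
pos 39 'd': at 13 ·f
pos 40 'c': at 21 ·f
pos 41 'b': at 22
pos 42 'a': at 23
pos 43 'd': at 24  emit P5@[40:43]
pos 44 'e': at 1 ·f

Result: [[1,4],[2,4],[5,4],[12,1],[12,6],[21,0],[27,2],[31,4],[32,4],[36,3],[38,4],[43,5]]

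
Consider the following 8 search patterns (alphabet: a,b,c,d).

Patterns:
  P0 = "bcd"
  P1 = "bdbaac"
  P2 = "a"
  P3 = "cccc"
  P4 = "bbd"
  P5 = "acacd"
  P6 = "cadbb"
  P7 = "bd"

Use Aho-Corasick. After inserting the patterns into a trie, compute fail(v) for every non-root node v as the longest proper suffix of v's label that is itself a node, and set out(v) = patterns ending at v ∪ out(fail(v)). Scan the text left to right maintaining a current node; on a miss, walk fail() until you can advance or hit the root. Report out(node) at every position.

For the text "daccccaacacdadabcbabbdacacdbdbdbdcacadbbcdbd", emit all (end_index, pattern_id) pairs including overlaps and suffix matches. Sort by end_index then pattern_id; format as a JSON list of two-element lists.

Build:
Trie nodes:
  n0 'ε': a→9 b→1 c→10
  n1 'b': b→14 c→2 d→4
  n2 'bc': d→3
  n3 'bcd': ·  ←P0
  n4 'bd': b→5  ←P7
  n5 'bdb': a→6
  n6 'bdba': a→7
  n7 'bdbaa': c→8
  n8 'bdbaac': ·  ←P1
  n9 'a': c→16  ←P2
  n10 'c': a→20 c→11
  n11 'cc': c→12
  n12 'ccc': c→13
  n13 'cccc': ·  ←P3
  n14 'bb': d→15
  n15 'bbd': ·  ←P4
  n16 'ac': a→17
  n17 'aca': c→18
  n18 'acac': d→19
  n19 'acacd': ·  ←P5
  n20 'ca': d→21
  n21 'cad': b→22
  n22 'cadb': b→23
  n23 'cadbb': ·  ←P6

BFS fail/out derivation:
  fail(1) 'b': from fail(0)=0 chase 'b': 0 ⇒ 0;  out=∅∪out(0)=∅
  fail(9) 'a': from fail(0)=0 chase 'a': 0 ⇒ 0;  out={2}∪out(0)={2}
  fail(10) 'c': from fail(0)=0 chase 'c': 0 ⇒ 0;  out=∅∪out(0)=∅
  fail(2) 'bc': from fail(1)=0 chase 'c': 0 ⇒ 10;  out=∅∪out(10)=∅
  fail(4) 'bd': from fail(1)=0 chase 'd': 0 ⇒ 0;  out={7}∪out(0)={7}
  fail(11) 'cc': from fail(10)=0 chase 'c': 0 ⇒ 10;  out=∅∪out(10)=∅
  fail(14) 'bb': from fail(1)=0 chase 'b': 0 ⇒ 1;  out=∅∪out(1)=∅
  fail(16) 'ac': from fail(9)=0 chase 'c': 0 ⇒ 10;  out=∅∪out(10)=∅
  fail(20) 'ca': from fail(10)=0 chase 'a': 0 ⇒ 9;  out=∅∪out(9)={2}
  fail(3) 'bcd': from fail(2)=10 chase 'd': 10→0 ⇒ 0;  out={0}∪out(0)={0}
  fail(5) 'bdb': from fail(4)=0 chase 'b': 0 ⇒ 1;  out=∅∪out(1)=∅
  fail(12) 'ccc': from fail(11)=10 chase 'c': 10 ⇒ 11;  out=∅∪out(11)=∅
  fail(15) 'bbd': from fail(14)=1 chase 'd': 1 ⇒ 4;  out={4}∪out(4)={4,7}
  fail(17) 'aca': from fail(16)=10 chase 'a': 10 ⇒ 20;  out=∅∪out(20)={2}
  fail(21) 'cad': from fail(20)=9 chase 'd': 9→0 ⇒ 0;  out=∅∪out(0)=∅
  fail(6) 'bdba': from fail(5)=1 chase 'a': 1→0 ⇒ 9;  out=∅∪out(9)={2}
  fail(13) 'cccc': from fail(12)=11 chase 'c': 11 ⇒ 12;  out={3}∪out(12)={3}
  fail(18) 'acac': from fail(17)=20 chase 'c': 20→9 ⇒ 16;  out=∅∪out(16)=∅
  fail(22) 'cadb': from fail(21)=0 chase 'b': 0 ⇒ 1;  out=∅∪out(1)=∅
  fail(7) 'bdbaa': from fail(6)=9 chase 'a': 9→0 ⇒ 9;  out=∅∪out(9)={2}
  fail(19) 'acacd': from fail(18)=16 chase 'd': 16→10→0 ⇒ 0;  out={5}∪out(0)={5}
  fail(23) 'cadbb': from fail(22)=1 chase 'b': 1 ⇒ 14;  out={6}∪out(14)={6}
  fail(8) 'bdbaac': from fail(7)=9 chase 'c': 9 ⇒ 16;  out={1}∪out(16)={1}

Run:
i=0 'd': node 0→0
i=1 'a': node 0→9  emit P2@[1:1]
i=2 'c': node 9→16
i=3 'c': node 16→11 (fail-walked)
i=4 'c': node 11→12
i=5 'c': node 12→13  emit P3@[2:5]
i=6 'a': node 13→20 (fail-walked)  emit P2@[6:6]
i=7 'a': node 20→9 (fail-walked)  emit P2@[7:7]
i=8 'c': node 9→16
i=9 'a': node 16→17  emit P2@[9:9]
i=10 'c': node 17→18
i=11 'd': node 18→19  emit P5@[7:11]
i=12 'a': node 19→9 (fail-walked)  emit P2@[12:12]
i=13 'd': node 9→0 (fail-walked)
i=14 'a': node 0→9  emit P2@[14:14]
i=15 'b': node 9→1 (fail-walked)
i=16 'c': node 1→2
i=17 'b': node 2→1 (fail-walked)
i=18 'a': node 1→9 (fail-walked)  emit P2@[18:18]
i=19 'b': node 9→1 (fail-walked)
i=20 'b': node 1→14
i=21 'd': node 14→15  emit P4@[19:21],P7@[20:21]
i=22 'a': node 15→9 (fail-walked)  emit P2@[22:22]
i=23 'c': node 9→16
i=24 'a': node 16→17  emit P2@[24:24]
i=25 'c': node 17→18
i=26 'd': node 18→19  emit P5@[22:26]
i=27 'b': node 19→1 (fail-walked)
i=28 'd': node 1→4  emit P7@[27:28]
i=29 'b': node 4→5
i=30 'd': node 5→4 (fail-walked)  emit P7@[29:30]
i=31 'b': node 4→5
i=32 'd': node 5→4 (fail-walked)  emit P7@[31:32]
i=33 'c': node 4→10 (fail-walked)
i=34 'a': node 10→20  emit P2@[34:34]
i=35 'c': node 20→16 (fail-walked)
i=36 'a': node 16→17  emit P2@[36:36]
i=37 'd': node 17→21 (fail-walked)
i=38 'b': node 21→22
i=39 'b': node 22→23  emit P6@[35:39]
i=40 'c': node 23→2 (fail-walked)
i=41 'd': node 2→3  emit P0@[39:41]
i=42 'b': node 3→1 (fail-walked)
i=43 'd': node 1→4  emit P7@[42:43]

Result: [[1,2],[5,3],[6,2],[7,2],[9,2],[11,5],[12,2],[14,2],[18,2],[21,4],[21,7],[22,2],[24,2],[26,5],[28,7],[30,7],[32,7],[34,2],[36,2],[39,6],[41,0],[43,7]]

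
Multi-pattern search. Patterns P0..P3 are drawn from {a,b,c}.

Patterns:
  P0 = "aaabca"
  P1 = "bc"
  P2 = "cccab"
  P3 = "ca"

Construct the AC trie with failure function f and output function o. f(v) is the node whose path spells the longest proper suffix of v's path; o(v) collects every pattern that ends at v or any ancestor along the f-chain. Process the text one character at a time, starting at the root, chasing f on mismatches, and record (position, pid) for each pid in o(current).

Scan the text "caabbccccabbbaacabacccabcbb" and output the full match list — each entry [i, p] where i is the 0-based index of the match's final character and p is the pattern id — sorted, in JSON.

Build:
Trie nodes:
  0='ε' goto a→1 b→7 c→9
  1='a' goto a→2
  2='aa' goto a→3
  3='aaa' goto b→4
  4='aaab' goto c→5
  5='aaabc' goto a→6
  6='aaabca' goto ·  [P0 ends]
  7='b' goto c→8
  8='bc' goto ·  [P1 ends]
  9='c' goto a→14 c→10
  10='cc' goto c→11
  11='ccc' goto a→12
  12='ccca' goto b→13
  13='cccab' goto ·  [P2 ends]
  14='ca' goto ·  [P3 ends]

BFS fail/out derivation:
  n1('a'): parent n0 fail=0; on 'a' 0 → fail=0;  out ∅∪∅=∅
  n7('b'): parent n0 fail=0; on 'b' 0 → fail=0;  out ∅∪∅=∅
  n9('c'): parent n0 fail=0; on 'c' 0 → fail=0;  out ∅∪∅=∅
  n2('aa'): parent n1 fail=0; on 'a' 0 → fail=1;  out ∅∪∅=∅
  n8('bc'): parent n7 fail=0; on 'c' 0 → fail=9;  out {1}∪∅={1}
  n10('cc'): parent n9 fail=0; on 'c' 0 → fail=9;  out ∅∪∅=∅
  n14('ca'): parent n9 fail=0; on 'a' 0 → fail=1;  out {3}∪∅={3}
  n3('aaa'): parent n2 fail=1; on 'a' 1 → fail=2;  out ∅∪∅=∅
  n11('ccc'): parent n10 fail=9; on 'c' 9 → fail=10;  out ∅∪∅=∅
  n4('aaab'): parent n3 fail=2; on 'b' 2→1→0 → fail=7;  out ∅∪∅=∅
  n12('ccca'): parent n11 fail=10; on 'a' 10→9 → fail=14;  out ∅∪{3}={3}
  n5('aaabc'): parent n4 fail=7; on 'c' 7 → fail=8;  out ∅∪{1}={1}
  n13('cccab'): parent n12 fail=14; on 'b' 14→1→0 → fail=7;  out {2}∪∅={2}
  n6('aaabca'): parent n5 fail=8; on 'a' 8→9 → fail=14;  out {0}∪{3}={0,3}

Scan:
pos 0 'c': at 9
pos 1 'a': at 14  emit P3@[0:1]
pos 2 'a': at 2 ·f
pos 3 'b': at 7 ·f
pos 4 'b': at 7 ·f
pos 5 'c': at 8  emit P1@[4:5]
pos 6 'c': at 10 ·f
pos 7 'c': at 11
pos 8 'c': at 11 ·f
pos 9 'a': at 12  emit P3@[8:9]
pos 10 'b': at 13  emit P2@[6:10]
pos 11 'b': at 7 ·f
pos 12 'b': at 7 ·f
pos 13 'a': at 1 ·f
pos 14 'a': at 2
pos 15 'c': at 9 ·f
pos 16 'a': at 14  emit P3@[15:16]
pos 17 'b': at 7 ·f
pos 18 'a': at 1 ·f
pos 19 'c': at 9 ·f
pos 20 'c': at 10
pos 21 'c': at 11
pos 22 'a': at 12  emit P3@[21:22]
pos 23 'b': at 13  emit P2@[19:23]
pos 24 'c': at 8 ·f  emit P1@[23:24]
pos 25 'b': at 7 ·f
pos 26 'b': at 7 ·f

Result: [[1,3],[5,1],[9,3],[10,2],[16,3],[22,3],[23,2],[24,1]]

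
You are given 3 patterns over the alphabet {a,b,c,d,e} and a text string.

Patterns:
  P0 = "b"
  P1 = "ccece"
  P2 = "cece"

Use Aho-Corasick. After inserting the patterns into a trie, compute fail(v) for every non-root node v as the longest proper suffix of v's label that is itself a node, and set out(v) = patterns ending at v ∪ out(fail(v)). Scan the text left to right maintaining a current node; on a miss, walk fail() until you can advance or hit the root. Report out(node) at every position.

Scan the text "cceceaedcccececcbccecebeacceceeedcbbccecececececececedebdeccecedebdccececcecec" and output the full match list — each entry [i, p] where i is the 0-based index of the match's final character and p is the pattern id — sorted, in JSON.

Build automaton:
Trie nodes:
  n0 'ε': b→1 c→2
  n1 'b': ·  [P0 ends]
  n2 'c': c→3 e→7
  n3 'cc': e→4
  n4 'cce': c→5
  n5 'ccec': e→6
  n6 'ccece': ·  [P1 ends]
  n7 'ce': c→8
  n8 'cec': e→9
  n9 'cece': ·  [P2 ends]

Failure links (BFS by depth):
  fail(1) 'b': from fail(0)=0 chase 'b': 0 ⇒ 0;  out={0}∪out(0)={0}
  fail(2) 'c': from fail(0)=0 chase 'c': 0 ⇒ 0;  out=∅∪out(0)=∅
  fail(3) 'cc': from fail(2)=0 chase 'c': 0 ⇒ 2;  out=∅∪out(2)=∅
  fail(7) 'ce': from fail(2)=0 chase 'e': 0 ⇒ 0;  out=∅∪out(0)=∅
  fail(4) 'cce': from fail(3)=2 chase 'e': 2 ⇒ 7;  out=∅∪out(7)=∅
  fail(8) 'cec': from fail(7)=0 chase 'c': 0 ⇒ 2;  out=∅∪out(2)=∅
  fail(5) 'ccec': from fail(4)=7 chase 'c': 7 ⇒ 8;  out=∅∪out(8)=∅
  fail(9) 'cece': from fail(8)=2 chase 'e': 2 ⇒ 7;  out={2}∪out(7)={2}
  fail(6) 'ccece': from fail(5)=8 chase 'e': 8 ⇒ 9;  out={1}∪out(9)={1,2}

Run:
pos 0 'c': at 2
pos 1 'c': at 3
pos 2 'e': at 4
pos 3 'c': at 5
pos 4 'e': at 6  ** P1@[0:4],P2@[1:4]
pos 5 'a': at 0 (fail-walked)
pos 6 'e': at 0
pos 7 'd': at 0
pos 8 'c': at 2
pos 9 'c': at 3
pos 10 'c': at 3 (fail-walked)
pos 11 'e': at 4
pos 12 'c': at 5
pos 13 'e': at 6  ** P1@[9:13],P2@[10:13]
pos 14 'c': at 8 (fail-walked)
pos 15 'c': at 3 (fail-walked)
pos 16 'b': at 1 (fail-walked)  ** P0@[16:16]
pos 17 'c': at 2 (fail-walked)
pos 18 'c': at 3
pos 19 'e': at 4
pos 20 'c': at 5
pos 21 'e': at 6  ** P1@[17:21],P2@[18:21]
pos 22 'b': at 1 (fail-walked)  ** P0@[22:22]
pos 23 'e': at 0 (fail-walked)
pos 24 'a': at 0
pos 25 'c': at 2
pos 26 'c': at 3
pos 27 'e': at 4
pos 28 'c': at 5
pos 29 'e': at 6  ** P1@[25:29],P2@[26:29]
pos 30 'e': at 0 (fail-walked)
pos 31 'e': at 0
pos 32 'd': at 0
pos 33 'c': at 2
pos 34 'b': at 1 (fail-walked)  ** P0@[34:34]
pos 35 'b': at 1 (fail-walked)  ** P0@[35:35]
pos 36 'c': at 2 (fail-walked)
pos 37 'c': at 3
pos 38 'e': at 4
pos 39 'c': at 5
pos 40 'e': at 6  ** P1@[36:40],P2@[37:40]
pos 41 'c': at 8 (fail-walked)
pos 42 'e': at 9  ** P2@[39:42]
pos 43 'c': at 8 (fail-walked)
pos 44 'e': at 9  ** P2@[41:44]
pos 45 'c': at 8 (fail-walked)
pos 46 'e': at 9  ** P2@[43:46]
pos 47 'c': at 8 (fail-walked)
pos 48 'e': at 9  ** P2@[45:48]
pos 49 'c': at 8 (fail-walked)
pos 50 'e': at 9  ** P2@[47:50]
pos 51 'c': at 8 (fail-walked)
pos 52 'e': at 9  ** P2@[49:52]
pos 53 'd': at 0 (fail-walked)
pos 54 'e': at 0
pos 55 'b': at 1  ** P0@[55:55]
pos 56 'd': at 0 (fail-walked)
pos 57 'e': at 0
pos 58 'c': at 2
pos 59 'c': at 3
pos 60 'e': at 4
pos 61 'c': at 5
pos 62 'e': at 6  ** P1@[58:62],P2@[59:62]
pos 63 'd': at 0 (fail-walked)
pos 64 'e': at 0
pos 65 'b': at 1  ** P0@[65:65]
pos 66 'd': at 0 (fail-walked)
pos 67 'c': at 2
pos 68 'c': at 3
pos 69 'e': at 4
pos 70 'c': at 5
pos 71 'e': at 6  ** P1@[67:71],P2@[68:71]
pos 72 'c': at 8 (fail-walked)
pos 73 'c': at 3 (fail-walked)
pos 74 'e': at 4
pos 75 'c': at 5
pos 76 'e': at 6  ** P1@[72:76],P2@[73:76]
pos 77 'c': at 8 (fail-walked)

All matches (sorted): [[4,1],[4,2],[13,1],[13,2],[16,0],[21,1],[21,2],[22,0],[29,1],[29,2],[34,0],[35,0],[40,1],[40,2],[42,2],[44,2],[46,2],[48,2],[50,2],[52,2],[55,0],[62,1],[62,2],[65,0],[71,1],[71,2],[76,1],[76,2]]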